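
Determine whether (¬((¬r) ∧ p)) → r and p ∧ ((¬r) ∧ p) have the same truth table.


Compare truth tables:
p | r | φ | ψ
-------------
F | F | F | F
T | F | T | T
F | T | T | F
T | T | T | F
They differ at row 3 (p=F, r=T): φ=T but ψ=F.

No, they are not logically equivalent.


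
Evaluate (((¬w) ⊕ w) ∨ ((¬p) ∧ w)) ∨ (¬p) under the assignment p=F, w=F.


Substitute p=F, w=F:
¬w = T
(¬w) ⊕ w = T ⊕ F = T
¬p = T
(¬p) ∧ w = T ∧ F = F
((¬w) ⊕ w) ∨ ((¬p) ∧ w) = T ∨ F = T
¬p = T
(((¬w) ⊕ w) ∨ ((¬p) ∧ w)) ∨ (¬p) = T ∨ T = T

T


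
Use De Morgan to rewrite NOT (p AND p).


De Morgan: the negation of a conjunction is the disjunction of the negations.
Distribute NOT across AND, flipping it to OR, and negate each literal.

(NOT p) OR (NOT p)


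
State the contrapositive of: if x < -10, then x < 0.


The contrapositive of (P → Q) is (¬Q → ¬P); it is logically equivalent to the original.
Here P = 'x < -10' and Q = 'x < 0'.

If not (x < 0), then not (x < -10).


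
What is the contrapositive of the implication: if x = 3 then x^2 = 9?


The contrapositive of (P → Q) is (¬Q → ¬P); it is logically equivalent to the original.
Here P = 'x = 3' and Q = 'x^2 = 9'.

If not (x^2 = 9), then not (x = 3).


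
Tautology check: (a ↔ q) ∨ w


Build the truth table over {a, q, w}:
a | q | w | φ
-------------
F | F | F | T
T | F | F | F
F | T | F | F
T | T | F | T
F | F | T | T
T | F | T | T
F | T | T | T
T | T | T | T
Counterexample at row 2: with a=T, q=F, w=F, the formula is F.

No, it is not a tautology.


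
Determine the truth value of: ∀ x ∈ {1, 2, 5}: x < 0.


Evaluate the predicate on each element: 1:F, 2:F, 5:F.
Counterexample x = 1 fails the predicate.

F


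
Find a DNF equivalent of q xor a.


Step 1: q ⊕ a is true exactly when they disagree: (q ∧ ¬a) ∨ (¬q ∧ a).

(q & (~a)) | ((~q) & a)


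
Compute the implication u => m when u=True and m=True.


Implication is false only when antecedent is true and consequent is false.
Substitute: u=True, m=True.
True => True evaluates to True.

True


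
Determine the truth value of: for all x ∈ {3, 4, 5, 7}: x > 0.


Evaluate the predicate on each element: 3:T, 4:T, 5:T, 7:T.
Every element satisfies the predicate.

T


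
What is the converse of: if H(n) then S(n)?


The converse of (P → Q) is (Q → P). It is not in general equivalent to the original.
Here P = 'H(n)' and Q = 'S(n)'.

If S(n), then H(n).


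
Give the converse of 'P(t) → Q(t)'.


The converse of (P → Q) is (Q → P). It is not in general equivalent to the original.
Here P = 'P(t)' and Q = 'Q(t)'.

If Q(t), then P(t).


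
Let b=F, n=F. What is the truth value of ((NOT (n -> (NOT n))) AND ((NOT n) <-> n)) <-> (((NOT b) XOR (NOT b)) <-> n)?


Substitute b=F, n=F:
… (earlier sub-steps elided)
n -> (NOT n) = F -> T = T
NOT (n -> (NOT n)) = F
NOT n = T
(NOT n) <-> n = T <-> F = F
(NOT (n -> (NOT n))) AND ((NOT n) <-> n) = F AND F = F
NOT b = T
NOT b = T
(NOT b) XOR (NOT b) = T XOR T = F
((NOT b) XOR (NOT b)) <-> n = F <-> F = T
((NOT (n -> (NOT n))) AND ((NOT n) <-> n)) <-> (((NOT b) XOR (NOT b)) <-> n) = F <-> T = F

F


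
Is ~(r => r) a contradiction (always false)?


Truth table over {r}:
r | φ
-----
False | False
True | False
Every row is false.

Yes, it is a contradiction.


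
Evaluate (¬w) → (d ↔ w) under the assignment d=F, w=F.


Substitute d=F, w=F:
¬w = T
d ↔ w = F ↔ F = T
(¬w) → (d ↔ w) = T → T = T

T


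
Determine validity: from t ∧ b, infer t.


This matches the form of conjunction elimination: the conclusion follows in every model of the premises.

Valid.


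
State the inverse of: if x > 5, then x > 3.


The inverse of (P → Q) is (¬P → ¬Q). It is equivalent to the converse, not to the original.
Here P = 'x > 5' and Q = 'x > 3'.

If not (x > 5), then not (x > 3).


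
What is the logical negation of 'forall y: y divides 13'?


¬(forall x: φ) = exists x: ¬φ, and ¬(exists x: φ) = forall x: ¬φ.
Apply to the universal statement.

exists y: ~(y divides 13)


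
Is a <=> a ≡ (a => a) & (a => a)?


Compare truth tables:
a | φ | ψ
---------
False | True | True
True | True | True
The columns φ and ψ agree on every row.

Yes, they are logically equivalent.


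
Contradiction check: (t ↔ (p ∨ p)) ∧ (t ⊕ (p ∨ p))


Truth table over {p, t}:
p | t | φ
---------
F | F | F
T | F | F
F | T | F
T | T | F
Every row is false.

Yes, it is a contradiction.


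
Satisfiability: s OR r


Search for a satisfying assignment over {r, s}.
Try r=T, s=F: the formula evaluates to T.
A satisfying assignment exists.

Satisfiable.


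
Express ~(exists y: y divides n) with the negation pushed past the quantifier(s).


¬(forall x: φ) = exists x: ¬φ, and ¬(exists x: φ) = forall x: ¬φ.
Apply to the existential statement.

forall y: ~(y divides n)


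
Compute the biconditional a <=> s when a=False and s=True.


Biconditional is true when both operands have the same truth value.
Substitute: a=False, s=True.
False <=> True evaluates to False.

False


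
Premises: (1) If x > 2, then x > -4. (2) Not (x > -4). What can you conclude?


Modus tollens: from (P → Q) and ¬Q, infer ¬P.
Q = 'x > -4' is denied; since P → Q, P must also fail.

Not (x > 2).


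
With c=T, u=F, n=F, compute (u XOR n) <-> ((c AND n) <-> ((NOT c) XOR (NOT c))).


Substitute c=T, u=F, n=F:
u XOR n = F XOR F = F
c AND n = T AND F = F
NOT c = F
NOT c = F
(NOT c) XOR (NOT c) = F XOR F = F
(c AND n) <-> ((NOT c) XOR (NOT c)) = F <-> F = T
(u XOR n) <-> ((c AND n) <-> ((NOT c) XOR (NOT c))) = F <-> T = F

F


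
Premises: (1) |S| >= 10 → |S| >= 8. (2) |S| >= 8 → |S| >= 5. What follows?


Hypothetical syllogism: from (P → Q) and (Q → R), infer (P → R).
Chain the two implications through the shared middle term '|S| >= 8'.

|S| >= 10 → |S| >= 5


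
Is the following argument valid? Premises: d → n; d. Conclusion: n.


This matches the form of modus ponens: the conclusion follows in every model of the premises.

Valid.


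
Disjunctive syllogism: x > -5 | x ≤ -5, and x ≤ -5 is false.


Disjunctive syllogism: from (P ∨ Q) and ¬P, infer Q.
One disjunct, 'x ≤ -5', is ruled out; the other must hold.

x > -5


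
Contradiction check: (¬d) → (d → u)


Truth table over {d, u}:
d | u | φ
---------
F | F | T
T | F | T
F | T | T
T | T | T
Satisfying assignment at row 1: d=F, u=F gives T.

No, it is not a contradiction.


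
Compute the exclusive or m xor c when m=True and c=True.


Exclusive or is true when exactly one operand is true.
Substitute: m=True, c=True.
True xor True evaluates to False.

False


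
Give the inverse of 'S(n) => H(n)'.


The inverse of (P → Q) is (¬P → ¬Q). It is equivalent to the converse, not to the original.
Here P = 'S(n)' and Q = 'H(n)'.

If not (S(n)), then not (H(n)).


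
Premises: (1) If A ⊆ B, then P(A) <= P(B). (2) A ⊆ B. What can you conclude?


Modus ponens: from (P → Q) and P, infer Q.
P = 'A ⊆ B' is asserted, and P → Q holds, so Q follows.

P(A) <= P(B).


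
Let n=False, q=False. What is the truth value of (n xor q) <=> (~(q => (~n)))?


Substitute n=False, q=False:
n xor q = False xor False = False
~n = True
q => (~n) = False => True = True
~(q => (~n)) = False
(n xor q) <=> (~(q => (~n))) = False <=> False = True

True


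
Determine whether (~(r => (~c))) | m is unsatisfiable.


Truth table over {c, m, r}:
c | m | r | φ
-------------
False | False | False | False
True | False | False | False
False | True | False | True
True | True | False | True
False | False | True | False
True | False | True | True
False | True | True | True
True | True | True | True
Satisfying assignment at row 3: c=False, m=True, r=False gives True.

No, it is not a contradiction.


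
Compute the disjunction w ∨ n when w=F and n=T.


Disjunction is false only when both operands are false.
Substitute: w=F, n=T.
F ∨ T evaluates to T.

T


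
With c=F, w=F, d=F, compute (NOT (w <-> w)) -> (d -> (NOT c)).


Substitute c=F, w=F, d=F:
w <-> w = F <-> F = T
NOT (w <-> w) = F
NOT c = T
d -> (NOT c) = F -> T = T
(NOT (w <-> w)) -> (d -> (NOT c)) = F -> T = T

T


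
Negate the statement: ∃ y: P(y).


¬(∀ x: φ) = ∃ x: ¬φ, and ¬(∃ x: φ) = ∀ x: ¬φ.
Apply to the existential statement.

∀ y: ¬(P(y))


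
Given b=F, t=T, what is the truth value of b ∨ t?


Disjunction is false only when both operands are false.
Substitute: b=F, t=T.
F ∨ T evaluates to T.

T


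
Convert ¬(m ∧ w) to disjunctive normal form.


Step 1: Apply De Morgan: ¬(m ∧ w) = ¬m ∨ ¬w.

(¬m) ∨ (¬w)


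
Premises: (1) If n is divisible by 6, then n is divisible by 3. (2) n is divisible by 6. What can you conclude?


Modus ponens: from (P → Q) and P, infer Q.
P = 'n is divisible by 6' is asserted, and P → Q holds, so Q follows.

n is divisible by 3.


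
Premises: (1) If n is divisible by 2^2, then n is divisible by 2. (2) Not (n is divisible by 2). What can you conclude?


Modus tollens: from (P → Q) and ¬Q, infer ¬P.
Q = 'n is divisible by 2' is denied; since P → Q, P must also fail.

Not (n is divisible by 2^2).


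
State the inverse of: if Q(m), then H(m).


The inverse of (P → Q) is (¬P → ¬Q). It is equivalent to the converse, not to the original.
Here P = 'Q(m)' and Q = 'H(m)'.

If not (Q(m)), then not (H(m)).


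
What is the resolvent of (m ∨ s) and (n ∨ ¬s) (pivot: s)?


The clauses contain complementary literals s and ¬s.
Resolution eliminates this pair and disjoins the remaining literals (merging duplicates).

(m ∨ n)


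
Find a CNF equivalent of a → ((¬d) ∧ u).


Step 1: Rewrite a → ((¬d) ∧ u) as ¬a ∨ ((¬d) ∧ u).
Step 2: Distribute ∨ over ∧.

((¬a) ∨ (¬d)) ∧ ((¬a) ∨ u)


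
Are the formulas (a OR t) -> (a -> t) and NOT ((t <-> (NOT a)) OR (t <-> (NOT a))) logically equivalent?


Compare truth tables:
a | t | φ | ψ
-------------
F | F | T | T
T | F | F | F
F | T | T | F
T | T | T | T
They differ at row 3 (a=F, t=T): φ=T but ψ=F.

No, they are not logically equivalent.


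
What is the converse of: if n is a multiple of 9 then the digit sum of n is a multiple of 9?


The converse of (P → Q) is (Q → P). It is not in general equivalent to the original.
Here P = 'n is a multiple of 9' and Q = 'the digit sum of n is a multiple of 9'.

If the digit sum of n is a multiple of 9, then n is a multiple of 9.


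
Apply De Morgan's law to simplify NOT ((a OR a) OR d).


De Morgan: the negation of a disjunction is the conjunction of the negations.
Distribute NOT across OR, flipping it to AND, and negate each literal.

((NOT a) AND (NOT a)) AND (NOT d)


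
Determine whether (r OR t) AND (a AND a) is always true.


Build the truth table over {a, r, t}:
a | r | t | φ
-------------
F | F | F | F
T | F | F | F
F | T | F | F
T | T | F | T
F | F | T | F
T | F | T | T
F | T | T | F
T | T | T | T
Counterexample at row 1: with a=F, r=F, t=F, the formula is F.

No, it is not a tautology.


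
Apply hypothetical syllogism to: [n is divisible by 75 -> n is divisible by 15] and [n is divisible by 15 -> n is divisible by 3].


Hypothetical syllogism: from (P → Q) and (Q → R), infer (P → R).
Chain the two implications through the shared middle term 'n is divisible by 15'.

n is divisible by 75 -> n is divisible by 3


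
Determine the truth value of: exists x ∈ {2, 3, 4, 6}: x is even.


Evaluate the predicate on each element: 2:True, 3:False, 4:True, 6:True.
Witness x = 2 satisfies the predicate.

True


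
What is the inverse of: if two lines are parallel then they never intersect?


The inverse of (P → Q) is (¬P → ¬Q). It is equivalent to the converse, not to the original.
Here P = 'two lines are parallel' and Q = 'they never intersect'.

If not (two lines are parallel), then not (they never intersect).


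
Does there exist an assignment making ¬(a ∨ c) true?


Search for a satisfying assignment over {a, c}.
Try a=F, c=F: the formula evaluates to T.
A satisfying assignment exists.

Satisfiable.


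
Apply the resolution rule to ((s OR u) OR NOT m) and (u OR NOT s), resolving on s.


The clauses contain complementary literals s and NOTs.
Resolution eliminates this pair and disjoins the remaining literals (merging duplicates).

(NOT m OR u)


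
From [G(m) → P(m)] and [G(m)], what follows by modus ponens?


Modus ponens: from (P → Q) and P, infer Q.
P = 'G(m)' is asserted, and P → Q holds, so Q follows.

P(m).


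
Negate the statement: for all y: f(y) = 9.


¬(for all x: φ) = there exists x: ¬φ, and ¬(there exists x: φ) = for all x: ¬φ.
Apply to the universal statement.

there exists y: NOT(f(y) = 9)


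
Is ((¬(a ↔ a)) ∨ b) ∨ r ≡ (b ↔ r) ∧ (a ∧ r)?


Compare truth tables:
a | b | r | φ | ψ
-----------------
F | F | F | F | F
T | F | F | F | F
F | T | F | T | F
T | T | F | T | F
F | F | T | T | F
T | F | T | T | F
F | T | T | T | F
T | T | T | T | T
They differ at row 3 (a=F, b=T, r=F): φ=T but ψ=F.

No, they are not logically equivalent.


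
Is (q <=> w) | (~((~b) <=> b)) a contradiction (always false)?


Truth table over {b, q, w}:
b | q | w | φ
-------------
False | False | False | True
True | False | False | True
False | True | False | True
True | True | False | True
False | False | True | True
True | False | True | True
False | True | True | True
True | True | True | True
Satisfying assignment at row 1: b=False, q=False, w=False gives True.

No, it is not a contradiction.


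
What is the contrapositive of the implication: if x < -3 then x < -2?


The contrapositive of (P → Q) is (¬Q → ¬P); it is logically equivalent to the original.
Here P = 'x < -3' and Q = 'x < -2'.

If not (x < -2), then not (x < -3).


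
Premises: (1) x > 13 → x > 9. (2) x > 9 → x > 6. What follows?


Hypothetical syllogism: from (P → Q) and (Q → R), infer (P → R).
Chain the two implications through the shared middle term 'x > 9'.

x > 13 → x > 6


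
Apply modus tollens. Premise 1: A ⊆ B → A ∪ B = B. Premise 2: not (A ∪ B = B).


Modus tollens: from (P → Q) and ¬Q, infer ¬P.
Q = 'A ∪ B = B' is denied; since P → Q, P must also fail.

Not (A ⊆ B).


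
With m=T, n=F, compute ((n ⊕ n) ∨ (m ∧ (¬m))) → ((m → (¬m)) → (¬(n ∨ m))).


Substitute m=T, n=F:
n ⊕ n = F ⊕ F = F
¬m = F
m ∧ (¬m) = T ∧ F = F
(n ⊕ n) ∨ (m ∧ (¬m)) = F ∨ F = F
¬m = F
m → (¬m) = T → F = F
n ∨ m = F ∨ T = T
¬(n ∨ m) = F
(m → (¬m)) → (¬(n ∨ m)) = F → F = T
((n ⊕ n) ∨ (m ∧ (¬m))) → ((m → (¬m)) → (¬(n ∨ m))) = F → T = T

T


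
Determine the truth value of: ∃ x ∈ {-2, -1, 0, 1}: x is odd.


Evaluate the predicate on each element: -2:F, -1:T, 0:F, 1:T.
Witness x = -1 satisfies the predicate.

T


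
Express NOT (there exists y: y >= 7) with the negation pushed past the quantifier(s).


¬(for all x: φ) = there exists x: ¬φ, and ¬(there exists x: φ) = for all x: ¬φ.
Apply to the existential statement.

for all y: NOT(y >= 7)


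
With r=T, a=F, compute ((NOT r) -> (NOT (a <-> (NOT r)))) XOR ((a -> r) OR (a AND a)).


Substitute r=T, a=F:
NOT r = F
NOT r = F
a <-> (NOT r) = F <-> F = T
NOT (a <-> (NOT r)) = F
(NOT r) -> (NOT (a <-> (NOT r))) = F -> F = T
a -> r = F -> T = T
a AND a = F AND F = F
(a -> r) OR (a AND a) = T OR F = T
((NOT r) -> (NOT (a <-> (NOT r)))) XOR ((a -> r) OR (a AND a)) = T XOR T = F

F


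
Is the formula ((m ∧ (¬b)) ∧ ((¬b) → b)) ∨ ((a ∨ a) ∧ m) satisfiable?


Search for a satisfying assignment over {a, b, m}.
Try a=T, b=F, m=T: the formula evaluates to T.
A satisfying assignment exists.

Satisfiable.


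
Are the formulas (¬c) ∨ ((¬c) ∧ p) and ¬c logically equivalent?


Compare truth tables:
c | p | φ | ψ
-------------
F | F | T | T
T | F | F | F
F | T | T | T
T | T | F | F
The columns φ and ψ agree on every row.

Yes, they are logically equivalent.


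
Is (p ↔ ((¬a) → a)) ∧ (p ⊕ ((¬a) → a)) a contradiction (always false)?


Truth table over {a, p}:
a | p | φ
---------
F | F | F
T | F | F
F | T | F
T | T | F
Every row is false.

Yes, it is a contradiction.


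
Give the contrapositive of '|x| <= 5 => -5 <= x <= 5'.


The contrapositive of (P → Q) is (¬Q → ¬P); it is logically equivalent to the original.
Here P = '|x| <= 5' and Q = '-5 <= x <= 5'.

If not (-5 <= x <= 5), then not (|x| <= 5).


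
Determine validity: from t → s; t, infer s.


This matches the form of modus ponens: the conclusion follows in every model of the premises.

Valid.


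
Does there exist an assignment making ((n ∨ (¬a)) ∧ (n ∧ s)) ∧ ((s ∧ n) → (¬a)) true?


Search for a satisfying assignment over {a, n, s}.
Try a=F, n=T, s=T: the formula evaluates to T.
A satisfying assignment exists.

Satisfiable.


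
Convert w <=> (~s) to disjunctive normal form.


Step 1: w ↔ (¬s) is true exactly when both agree: (w ∧ (¬s)) ∨ (¬w ∧ ¬(¬s)).
Step 2: Eliminate any double negations (¬¬X = X).

(w & (~s)) | ((~w) & s)


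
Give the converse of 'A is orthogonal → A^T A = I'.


The converse of (P → Q) is (Q → P). It is not in general equivalent to the original.
Here P = 'A is orthogonal' and Q = 'A^T A = I'.

If A^T A = I, then A is orthogonal.


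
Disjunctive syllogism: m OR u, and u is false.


Disjunctive syllogism: from (P ∨ Q) and ¬P, infer Q.
One disjunct, 'u', is ruled out; the other must hold.

m


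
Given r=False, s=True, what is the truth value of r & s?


Conjunction is true only when both operands are true.
Substitute: r=False, s=True.
False & True evaluates to False.

False


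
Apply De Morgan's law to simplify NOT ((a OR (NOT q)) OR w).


De Morgan: the negation of a disjunction is the conjunction of the negations.
Distribute NOT across OR, flipping it to AND, and negate each literal.

((NOT a) AND q) AND (NOT w)


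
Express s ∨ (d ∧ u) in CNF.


Step 1: Distribute ∨ over ∧: s ∨ (d ∧ u) = (s ∨ d) ∧ (s ∨ u).

(s ∨ d) ∧ (s ∨ u)


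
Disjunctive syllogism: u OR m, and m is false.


Disjunctive syllogism: from (P ∨ Q) and ¬P, infer Q.
One disjunct, 'm', is ruled out; the other must hold.

u


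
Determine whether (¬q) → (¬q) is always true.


Build the truth table over {q}:
q | φ
-----
F | T
T | T
Every row evaluates to true.

Yes, it is a tautology.


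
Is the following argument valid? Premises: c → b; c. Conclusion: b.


This matches the form of modus ponens: the conclusion follows in every model of the premises.

Valid.


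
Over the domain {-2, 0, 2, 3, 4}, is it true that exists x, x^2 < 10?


Evaluate the predicate on each element: -2:True, 0:True, 2:True, 3:True, 4:False.
Witness x = -2 satisfies the predicate.

True


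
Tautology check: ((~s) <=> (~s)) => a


Build the truth table over {a, s}:
a | s | φ
---------
False | False | False
True | False | True
False | True | False
True | True | True
Counterexample at row 1: with a=False, s=False, the formula is False.

No, it is not a tautology.


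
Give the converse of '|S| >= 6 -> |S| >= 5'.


The converse of (P → Q) is (Q → P). It is not in general equivalent to the original.
Here P = '|S| >= 6' and Q = '|S| >= 5'.

If |S| >= 5, then |S| >= 6.


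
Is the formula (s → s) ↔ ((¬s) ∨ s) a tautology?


Build the truth table over {s}:
s | φ
-----
F | T
T | T
Every row evaluates to true.

Yes, it is a tautology.


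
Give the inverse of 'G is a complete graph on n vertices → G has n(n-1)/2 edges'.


The inverse of (P → Q) is (¬P → ¬Q). It is equivalent to the converse, not to the original.
Here P = 'G is a complete graph on n vertices' and Q = 'G has n(n-1)/2 edges'.

If not (G is a complete graph on n vertices), then not (G has n(n-1)/2 edges).


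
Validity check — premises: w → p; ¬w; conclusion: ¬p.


This is denying the antecedent (fallacy). There exist truth assignments where the premises are all true but the conclusion is false.

Invalid.


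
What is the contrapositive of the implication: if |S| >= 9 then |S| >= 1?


The contrapositive of (P → Q) is (¬Q → ¬P); it is logically equivalent to the original.
Here P = '|S| >= 9' and Q = '|S| >= 1'.

If not (|S| >= 1), then not (|S| >= 9).


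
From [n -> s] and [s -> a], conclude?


Hypothetical syllogism: from (P → Q) and (Q → R), infer (P → R).
Chain the two implications through the shared middle term 's'.

n -> a


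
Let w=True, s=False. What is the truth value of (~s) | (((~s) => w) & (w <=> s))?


Substitute w=True, s=False:
~s = True
~s = True
(~s) => w = True => True = True
w <=> s = True <=> False = False
((~s) => w) & (w <=> s) = True & False = False
(~s) | (((~s) => w) & (w <=> s)) = True | False = True

True


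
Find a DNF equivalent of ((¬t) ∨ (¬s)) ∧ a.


Step 1: Distribute ∧ over ∨: ((¬t) ∨ (¬s)) ∧ a = ((¬t) ∧ a) ∨ ((¬s) ∧ a).

((¬t) ∧ a) ∨ ((¬s) ∧ a)


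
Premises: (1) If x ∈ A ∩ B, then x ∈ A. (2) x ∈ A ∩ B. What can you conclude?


Modus ponens: from (P → Q) and P, infer Q.
P = 'x ∈ A ∩ B' is asserted, and P → Q holds, so Q follows.

x ∈ A.


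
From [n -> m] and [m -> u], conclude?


Hypothetical syllogism: from (P → Q) and (Q → R), infer (P → R).
Chain the two implications through the shared middle term 'm'.

n -> u


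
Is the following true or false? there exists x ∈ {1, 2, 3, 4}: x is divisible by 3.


Evaluate the predicate on each element: 1:F, 2:F, 3:T, 4:F.
Witness x = 3 satisfies the predicate.

T


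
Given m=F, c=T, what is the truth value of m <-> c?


Biconditional is true when both operands have the same truth value.
Substitute: m=F, c=T.
F <-> T evaluates to F.

F


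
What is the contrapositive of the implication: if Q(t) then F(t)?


The contrapositive of (P → Q) is (¬Q → ¬P); it is logically equivalent to the original.
Here P = 'Q(t)' and Q = 'F(t)'.

If not (F(t)), then not (Q(t)).


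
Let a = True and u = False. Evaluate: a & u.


Conjunction is true only when both operands are true.
Substitute: a=True, u=False.
True & False evaluates to False.

False


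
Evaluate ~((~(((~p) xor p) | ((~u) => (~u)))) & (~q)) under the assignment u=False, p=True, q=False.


Substitute u=False, p=True, q=False:
~p = False
(~p) xor p = False xor True = True
~u = True
~u = True
(~u) => (~u) = True => True = True
((~p) xor p) | ((~u) => (~u)) = True | True = True
~(((~p) xor p) | ((~u) => (~u))) = False
~q = True
(~(((~p) xor p) | ((~u) => (~u)))) & (~q) = False & True = False
~((~(((~p) xor p) | ((~u) => (~u)))) & (~q)) = True

True


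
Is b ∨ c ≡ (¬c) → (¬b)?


Compare truth tables:
b | c | φ | ψ
-------------
F | F | F | T
T | F | T | F
F | T | T | T
T | T | T | T
They differ at row 1 (b=F, c=F): φ=F but ψ=T.

No, they are not logically equivalent.


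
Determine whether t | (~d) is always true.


Build the truth table over {d, t}:
d | t | φ
---------
False | False | True
True | False | False
False | True | True
True | True | True
Counterexample at row 2: with d=True, t=False, the formula is False.

No, it is not a tautology.


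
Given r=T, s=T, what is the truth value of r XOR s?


Exclusive or is true when exactly one operand is true.
Substitute: r=T, s=T.
T XOR T evaluates to F.

F


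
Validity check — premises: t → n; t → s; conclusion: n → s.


This is (no valid rule). There exist truth assignments where the premises are all true but the conclusion is false.

Invalid.


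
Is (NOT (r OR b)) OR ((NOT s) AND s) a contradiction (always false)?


Truth table over {b, r, s}:
b | r | s | φ
-------------
F | F | F | T
T | F | F | F
F | T | F | F
T | T | F | F
F | F | T | T
T | F | T | F
F | T | T | F
T | T | T | F
Satisfying assignment at row 1: b=F, r=F, s=F gives T.

No, it is not a contradiction.


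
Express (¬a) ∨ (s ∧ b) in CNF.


Step 1: Distribute ∨ over ∧: (¬a) ∨ (s ∧ b) = ((¬a) ∨ s) ∧ ((¬a) ∨ b).

((¬a) ∨ s) ∧ ((¬a) ∨ b)


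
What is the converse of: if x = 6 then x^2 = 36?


The converse of (P → Q) is (Q → P). It is not in general equivalent to the original.
Here P = 'x = 6' and Q = 'x^2 = 36'.

If x^2 = 36, then x = 6.


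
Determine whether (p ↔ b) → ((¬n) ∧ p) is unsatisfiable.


Truth table over {b, n, p}:
b | n | p | φ
-------------
F | F | F | F
T | F | F | T
F | T | F | F
T | T | F | T
F | F | T | T
T | F | T | T
F | T | T | T
T | T | T | F
Satisfying assignment at row 2: b=T, n=F, p=F gives T.

No, it is not a contradiction.


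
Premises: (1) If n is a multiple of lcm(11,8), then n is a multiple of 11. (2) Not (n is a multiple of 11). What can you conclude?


Modus tollens: from (P → Q) and ¬Q, infer ¬P.
Q = 'n is a multiple of 11' is denied; since P → Q, P must also fail.

Not (n is a multiple of lcm(11,8)).


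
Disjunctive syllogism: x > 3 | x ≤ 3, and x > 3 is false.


Disjunctive syllogism: from (P ∨ Q) and ¬P, infer Q.
One disjunct, 'x > 3', is ruled out; the other must hold.

x ≤ 3


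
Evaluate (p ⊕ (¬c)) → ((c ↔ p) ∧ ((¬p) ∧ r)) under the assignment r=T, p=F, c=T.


Substitute r=T, p=F, c=T:
¬c = F
p ⊕ (¬c) = F ⊕ F = F
c ↔ p = T ↔ F = F
¬p = T
(¬p) ∧ r = T ∧ T = T
(c ↔ p) ∧ ((¬p) ∧ r) = F ∧ T = F
(p ⊕ (¬c)) → ((c ↔ p) ∧ ((¬p) ∧ r)) = F → F = T

T


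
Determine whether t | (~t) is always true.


Build the truth table over {t}:
t | φ
-----
False | True
True | True
Every row evaluates to true.

Yes, it is a tautology.


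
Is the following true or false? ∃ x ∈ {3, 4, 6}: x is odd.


Evaluate the predicate on each element: 3:T, 4:F, 6:F.
Witness x = 3 satisfies the predicate.

T


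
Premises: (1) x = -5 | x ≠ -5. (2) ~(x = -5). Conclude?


Disjunctive syllogism: from (P ∨ Q) and ¬P, infer Q.
One disjunct, 'x = -5', is ruled out; the other must hold.

x ≠ -5


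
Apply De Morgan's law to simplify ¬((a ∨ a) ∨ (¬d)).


De Morgan: the negation of a disjunction is the conjunction of the negations.
Distribute ¬ across ∨, flipping it to ∧, and negate each literal.

((¬a) ∧ (¬a)) ∧ d


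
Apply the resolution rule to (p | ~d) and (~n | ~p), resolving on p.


The clauses contain complementary literals p and ~p.
Resolution eliminates this pair and disjoins the remaining literals (merging duplicates).

(~d | ~n)


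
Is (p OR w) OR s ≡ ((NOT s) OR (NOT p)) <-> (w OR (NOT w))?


Compare truth tables:
p | s | w | φ | ψ
-----------------
F | F | F | F | T
T | F | F | T | T
F | T | F | T | T
T | T | F | T | F
F | F | T | T | T
T | F | T | T | T
F | T | T | T | T
T | T | T | T | F
They differ at row 1 (p=F, s=F, w=F): φ=F but ψ=T.

No, they are not logically equivalent.


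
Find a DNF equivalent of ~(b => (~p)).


Step 1: Rewrite implication then negate: ¬(¬b ∨ (¬p)) = b ∧ ¬(¬p).
Step 2: Eliminate any double negations (¬¬X = X).

b & p


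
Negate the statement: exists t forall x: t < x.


Negation flips each quantifier (∀↔∃) and negates the inner predicate.
¬(exists t forall x: φ) = forall t exists x: ¬φ.

forall t exists x: ~(t < x)


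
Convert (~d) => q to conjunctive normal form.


Step 1: Rewrite (¬d) → q as ¬(¬d) ∨ q.
Step 2: Eliminate any double negations (¬¬X = X).

d | q


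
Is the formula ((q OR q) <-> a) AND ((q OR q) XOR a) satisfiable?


Check all 4 assignments over {a, q}:
a | q | φ
---------
F | F | F
T | F | F
F | T | F
T | T | F
No assignment makes the formula true.

Unsatisfiable.


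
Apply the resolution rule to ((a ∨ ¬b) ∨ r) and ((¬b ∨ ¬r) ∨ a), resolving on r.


The clauses contain complementary literals r and ¬r.
Resolution eliminates this pair and disjoins the remaining literals (merging duplicates).

(a ∨ ¬b)


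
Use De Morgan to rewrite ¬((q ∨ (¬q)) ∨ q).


De Morgan: the negation of a disjunction is the conjunction of the negations.
Distribute ¬ across ∨, flipping it to ∧, and negate each literal.

((¬q) ∧ q) ∧ (¬q)


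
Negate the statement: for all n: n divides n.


¬(for all x: φ) = there exists x: ¬φ, and ¬(there exists x: φ) = for all x: ¬φ.
Apply to the universal statement.

there exists n: NOT(n divides n)


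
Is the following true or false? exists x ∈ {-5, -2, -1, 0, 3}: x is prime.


Evaluate the predicate on each element: -5:False, -2:False, -1:False, 0:False, 3:True.
Witness x = 3 satisfies the predicate.

True


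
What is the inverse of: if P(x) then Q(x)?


The inverse of (P → Q) is (¬P → ¬Q). It is equivalent to the converse, not to the original.
Here P = 'P(x)' and Q = 'Q(x)'.

If not (P(x)), then not (Q(x)).


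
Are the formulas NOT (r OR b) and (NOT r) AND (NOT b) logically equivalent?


Compare truth tables:
b | r | φ | ψ
-------------
F | F | T | T
T | F | F | F
F | T | F | F
T | T | F | F
The columns φ and ψ agree on every row.

Yes, they are logically equivalent.


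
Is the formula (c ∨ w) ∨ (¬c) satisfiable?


Search for a satisfying assignment over {c, w}.
Try c=F, w=F: the formula evaluates to T.
A satisfying assignment exists.

Satisfiable.


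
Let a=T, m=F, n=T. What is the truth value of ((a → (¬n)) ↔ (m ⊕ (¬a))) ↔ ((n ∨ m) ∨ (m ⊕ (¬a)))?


Substitute a=T, m=F, n=T:
¬n = F
a → (¬n) = T → F = F
¬a = F
m ⊕ (¬a) = F ⊕ F = F
(a → (¬n)) ↔ (m ⊕ (¬a)) = F ↔ F = T
n ∨ m = T ∨ F = T
¬a = F
m ⊕ (¬a) = F ⊕ F = F
(n ∨ m) ∨ (m ⊕ (¬a)) = T ∨ F = T
((a → (¬n)) ↔ (m ⊕ (¬a))) ↔ ((n ∨ m) ∨ (m ⊕ (¬a))) = T ↔ T = T

T


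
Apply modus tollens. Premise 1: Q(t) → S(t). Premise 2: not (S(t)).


Modus tollens: from (P → Q) and ¬Q, infer ¬P.
Q = 'S(t)' is denied; since P → Q, P must also fail.

Not (Q(t)).


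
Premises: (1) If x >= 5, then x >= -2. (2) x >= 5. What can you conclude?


Modus ponens: from (P → Q) and P, infer Q.
P = 'x >= 5' is asserted, and P → Q holds, so Q follows.

x >= -2.


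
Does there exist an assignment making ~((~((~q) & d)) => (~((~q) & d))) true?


Check all 4 assignments over {d, q}:
d | q | φ
---------
False | False | False
True | False | False
False | True | False
True | True | False
No assignment makes the formula true.

Unsatisfiable.


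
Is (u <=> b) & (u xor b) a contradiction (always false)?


Truth table over {b, u}:
b | u | φ
---------
False | False | False
True | False | False
False | True | False
True | True | False
Every row is false.

Yes, it is a contradiction.


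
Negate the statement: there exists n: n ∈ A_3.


¬(for all x: φ) = there exists x: ¬φ, and ¬(there exists x: φ) = for all x: ¬φ.
Apply to the existential statement.

for all n: NOT(n ∈ A_3)


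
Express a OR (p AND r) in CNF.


Step 1: Distribute ∨ over ∧: a ∨ (p ∧ r) = (a ∨ p) ∧ (a ∨ r).

(a OR p) AND (a OR r)


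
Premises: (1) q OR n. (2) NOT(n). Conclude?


Disjunctive syllogism: from (P ∨ Q) and ¬P, infer Q.
One disjunct, 'n', is ruled out; the other must hold.

q


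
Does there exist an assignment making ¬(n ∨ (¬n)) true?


Check all 2 assignments over {n}:
n | φ
-----
F | F
T | F
No assignment makes the formula true.

Unsatisfiable.


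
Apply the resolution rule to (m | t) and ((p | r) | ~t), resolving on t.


The clauses contain complementary literals t and ~t.
Resolution eliminates this pair and disjoins the remaining literals (merging duplicates).

((m | p) | r)


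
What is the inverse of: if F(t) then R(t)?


The inverse of (P → Q) is (¬P → ¬Q). It is equivalent to the converse, not to the original.
Here P = 'F(t)' and Q = 'R(t)'.

If not (F(t)), then not (R(t)).


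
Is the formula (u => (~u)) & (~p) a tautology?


Build the truth table over {p, u}:
p | u | φ
---------
False | False | True
True | False | False
False | True | False
True | True | False
Counterexample at row 2: with p=True, u=False, the formula is False.

No, it is not a tautology.


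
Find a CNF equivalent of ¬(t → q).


Step 1: Rewrite t → q as ¬t ∨ q.
Step 2: Negate: ¬(¬t ∨ q) = t ∧ ¬q (De Morgan + double negation).

t ∧ (¬q)


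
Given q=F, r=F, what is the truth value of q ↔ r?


Biconditional is true when both operands have the same truth value.
Substitute: q=F, r=F.
F ↔ F evaluates to T.

T


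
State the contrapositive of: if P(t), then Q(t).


The contrapositive of (P → Q) is (¬Q → ¬P); it is logically equivalent to the original.
Here P = 'P(t)' and Q = 'Q(t)'.

If not (Q(t)), then not (P(t)).


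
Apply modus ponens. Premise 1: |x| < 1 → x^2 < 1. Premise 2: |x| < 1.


Modus ponens: from (P → Q) and P, infer Q.
P = '|x| < 1' is asserted, and P → Q holds, so Q follows.

x^2 < 1.


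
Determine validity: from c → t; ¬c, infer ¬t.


This is denying the antecedent (fallacy). There exist truth assignments where the premises are all true but the conclusion is false.

Invalid.


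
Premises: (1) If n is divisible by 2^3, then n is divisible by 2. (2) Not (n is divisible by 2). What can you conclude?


Modus tollens: from (P → Q) and ¬Q, infer ¬P.
Q = 'n is divisible by 2' is denied; since P → Q, P must also fail.

Not (n is divisible by 2^3).


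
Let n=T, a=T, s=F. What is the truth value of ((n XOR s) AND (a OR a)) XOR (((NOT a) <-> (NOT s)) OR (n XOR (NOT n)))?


Substitute n=T, a=T, s=F:
n XOR s = T XOR F = T
a OR a = T OR T = T
(n XOR s) AND (a OR a) = T AND T = T
NOT a = F
NOT s = T
(NOT a) <-> (NOT s) = F <-> T = F
NOT n = F
n XOR (NOT n) = T XOR F = T
((NOT a) <-> (NOT s)) OR (n XOR (NOT n)) = F OR T = T
((n XOR s) AND (a OR a)) XOR (((NOT a) <-> (NOT s)) OR (n XOR (NOT n))) = T XOR T = F

F


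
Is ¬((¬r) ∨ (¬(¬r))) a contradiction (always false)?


Truth table over {r}:
r | φ
-----
F | F
T | F
Every row is false.

Yes, it is a contradiction.


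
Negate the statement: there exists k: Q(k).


¬(for all x: φ) = there exists x: ¬φ, and ¬(there exists x: φ) = for all x: ¬φ.
Apply to the existential statement.

for all k: NOT(Q(k))


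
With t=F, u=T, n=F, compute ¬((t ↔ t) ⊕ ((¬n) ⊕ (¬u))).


Substitute t=F, u=T, n=F:
t ↔ t = F ↔ F = T
¬n = T
¬u = F
(¬n) ⊕ (¬u) = T ⊕ F = T
(t ↔ t) ⊕ ((¬n) ⊕ (¬u)) = T ⊕ T = F
¬((t ↔ t) ⊕ ((¬n) ⊕ (¬u))) = T

T


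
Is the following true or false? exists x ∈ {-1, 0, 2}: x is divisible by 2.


Evaluate the predicate on each element: -1:False, 0:True, 2:True.
Witness x = 0 satisfies the predicate.

True


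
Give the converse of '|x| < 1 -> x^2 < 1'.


The converse of (P → Q) is (Q → P). It is not in general equivalent to the original.
Here P = '|x| < 1' and Q = 'x^2 < 1'.

If x^2 < 1, then |x| < 1.


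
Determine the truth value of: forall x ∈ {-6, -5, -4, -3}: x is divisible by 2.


Evaluate the predicate on each element: -6:True, -5:False, -4:True, -3:False.
Counterexample x = -5 fails the predicate.

False


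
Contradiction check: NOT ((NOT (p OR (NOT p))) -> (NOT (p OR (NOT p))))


Truth table over {p}:
p | φ
-----
F | F
T | F
Every row is false.

Yes, it is a contradiction.


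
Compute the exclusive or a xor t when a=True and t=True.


Exclusive or is true when exactly one operand is true.
Substitute: a=True, t=True.
True xor True evaluates to False.

False


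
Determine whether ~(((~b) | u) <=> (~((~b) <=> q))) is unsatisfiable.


Truth table over {b, q, u}:
b | q | u | φ
-------------
False | False | False | False
True | False | False | False
False | True | False | True
True | True | False | True
False | False | True | False
True | False | True | True
False | True | True | True
True | True | True | False
Satisfying assignment at row 3: b=False, q=True, u=False gives True.

No, it is not a contradiction.


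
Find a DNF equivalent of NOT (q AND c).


Step 1: Apply De Morgan: ¬(q ∧ c) = ¬q ∨ ¬c.

(NOT q) OR (NOT c)


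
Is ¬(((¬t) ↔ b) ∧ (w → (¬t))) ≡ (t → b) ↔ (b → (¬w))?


Compare truth tables:
b | t | w | φ | ψ
-----------------
F | F | F | T | T
T | F | F | F | T
F | T | F | F | F
T | T | F | T | T
F | F | T | T | T
T | F | T | F | F
F | T | T | T | F
T | T | T | T | F
They differ at row 2 (b=T, t=F, w=F): φ=F but ψ=T.

No, they are not logically equivalent.


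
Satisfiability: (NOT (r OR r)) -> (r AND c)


Search for a satisfying assignment over {c, r}.
Try c=F, r=T: the formula evaluates to T.
A satisfying assignment exists.

Satisfiable.


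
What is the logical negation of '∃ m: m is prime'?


¬(∀ x: φ) = ∃ x: ¬φ, and ¬(∃ x: φ) = ∀ x: ¬φ.
Apply to the existential statement.

∀ m: ¬(m is prime)


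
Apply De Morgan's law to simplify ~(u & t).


De Morgan: the negation of a conjunction is the disjunction of the negations.
Distribute ~ across &, flipping it to |, and negate each literal.

(~u) | (~t)


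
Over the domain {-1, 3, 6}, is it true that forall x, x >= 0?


Evaluate the predicate on each element: -1:False, 3:True, 6:True.
Counterexample x = -1 fails the predicate.

False


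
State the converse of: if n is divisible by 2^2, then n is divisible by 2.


The converse of (P → Q) is (Q → P). It is not in general equivalent to the original.
Here P = 'n is divisible by 2^2' and Q = 'n is divisible by 2'.

If n is divisible by 2, then n is divisible by 2^2.


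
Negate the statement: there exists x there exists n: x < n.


Negation flips each quantifier (∀↔∃) and negates the inner predicate.
¬(there exists x there exists n: φ) = for all x for all n: ¬φ.

for all x for all n: NOT(x < n)


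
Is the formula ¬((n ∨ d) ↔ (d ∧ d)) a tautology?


Build the truth table over {d, n}:
d | n | φ
---------
F | F | F
T | F | F
F | T | T
T | T | F
Counterexample at row 1: with d=F, n=F, the formula is F.

No, it is not a tautology.


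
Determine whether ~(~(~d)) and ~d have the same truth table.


Compare truth tables:
d | φ | ψ
---------
False | True | True
True | False | False
The columns φ and ψ agree on every row.

Yes, they are logically equivalent.


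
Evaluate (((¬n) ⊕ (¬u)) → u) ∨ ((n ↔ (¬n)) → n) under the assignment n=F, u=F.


Substitute n=F, u=F:
¬n = T
¬u = T
(¬n) ⊕ (¬u) = T ⊕ T = F
((¬n) ⊕ (¬u)) → u = F → F = T
¬n = T
n ↔ (¬n) = F ↔ T = F
(n ↔ (¬n)) → n = F → F = T
(((¬n) ⊕ (¬u)) → u) ∨ ((n ↔ (¬n)) → n) = T ∨ T = T

T


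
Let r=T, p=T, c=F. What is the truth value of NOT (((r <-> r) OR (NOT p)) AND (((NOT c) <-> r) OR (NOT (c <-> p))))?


Substitute r=T, p=T, c=F:
r <-> r = T <-> T = T
NOT p = F
(r <-> r) OR (NOT p) = T OR F = T
NOT c = T
(NOT c) <-> r = T <-> T = T
c <-> p = F <-> T = F
NOT (c <-> p) = T
((NOT c) <-> r) OR (NOT (c <-> p)) = T OR T = T
((r <-> r) OR (NOT p)) AND (((NOT c) <-> r) OR (NOT (c <-> p))) = T AND T = T
NOT (((r <-> r) OR (NOT p)) AND (((NOT c) <-> r) OR (NOT (c <-> p)))) = F

F


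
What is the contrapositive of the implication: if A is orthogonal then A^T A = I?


The contrapositive of (P → Q) is (¬Q → ¬P); it is logically equivalent to the original.
Here P = 'A is orthogonal' and Q = 'A^T A = I'.

If not (A^T A = I), then not (A is orthogonal).
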